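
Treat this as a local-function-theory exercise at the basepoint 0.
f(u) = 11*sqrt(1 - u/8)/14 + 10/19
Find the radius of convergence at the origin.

Branch term (11/14)*sqrt(1 - u/(8)): its argument vanishes at u = 8, a square-root branch point, modulus 8.
The radius of convergence is the smallest modulus among the singular points: 8.

The radius of convergence is 8.


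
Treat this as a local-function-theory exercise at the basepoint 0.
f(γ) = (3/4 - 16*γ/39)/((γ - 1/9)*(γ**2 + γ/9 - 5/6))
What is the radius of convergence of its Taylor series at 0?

The radius of convergence is 1/9.

Denominator factor (γ**2 + γ/9 - 5/6): discriminant 271/81, real irrational roots -1/18 + (1/18)*sqrt(271) and -1/18 - (1/18)*sqrt(271); poles of order 1, moduli -1/18 + (1/18)*sqrt(271) and 1/18 + (1/18)*sqrt(271).
Denominator factor (γ - 1/9): pole of order 1 at 1/9, modulus 1/9.
The radius of convergence is the smallest modulus among the singular points: 1/9.


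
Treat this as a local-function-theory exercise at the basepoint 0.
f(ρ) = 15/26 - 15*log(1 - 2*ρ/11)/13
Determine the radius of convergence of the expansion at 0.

Branch term (-15/13)*log(1 - ρ/(11/2)): its argument vanishes at ρ = 11/2, a logarithmic branch point, modulus 11/2.
The radius of convergence is the smallest modulus among the singular points: 11/2.

The radius of convergence is 11/2.


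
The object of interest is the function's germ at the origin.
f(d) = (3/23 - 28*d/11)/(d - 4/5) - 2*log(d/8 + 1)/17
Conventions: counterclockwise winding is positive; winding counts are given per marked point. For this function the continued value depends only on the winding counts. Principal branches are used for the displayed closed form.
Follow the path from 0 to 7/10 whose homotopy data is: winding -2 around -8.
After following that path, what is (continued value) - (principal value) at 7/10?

Continued minus principal equals (8/17)*pi*i.

The rational part is single-valued and drops out of the difference; each branch term changes only by its own monodromy.
(-2/17)*log(1 - d/(-8)): each positive loop around -8 adds 2*pi*i to the log, so winding -2 contributes (-2/17)*(-2)*2*pi*i = (8/17)*pi*i.
Summing the contributions at d = 7/10 gives (8/17)*pi*i.


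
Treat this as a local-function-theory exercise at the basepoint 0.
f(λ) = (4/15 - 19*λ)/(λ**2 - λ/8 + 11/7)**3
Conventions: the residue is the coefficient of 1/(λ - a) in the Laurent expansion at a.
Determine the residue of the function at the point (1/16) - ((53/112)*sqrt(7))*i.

The residue is -((44355584/2090977465)*sqrt(7))*i.

The factor λ**2 - λ/8 + 11/7 splits as (λ - a)(λ - a') with a = (1/16) - ((53/112)*sqrt(7))*i, a' = (1/16) + ((53/112)*sqrt(7))*i. At the order-3 pole a set g(λ) = (λ - a)^3*f(λ) = [4/15 - 19*λ] / (λ - a')^3.
Order-3 pole: residue = g''(a)/2; g''((1/16) - ((53/112)*sqrt(7))*i) = -((88711168/2090977465)*sqrt(7))*i, so the residue is -((44355584/2090977465)*sqrt(7))*i.


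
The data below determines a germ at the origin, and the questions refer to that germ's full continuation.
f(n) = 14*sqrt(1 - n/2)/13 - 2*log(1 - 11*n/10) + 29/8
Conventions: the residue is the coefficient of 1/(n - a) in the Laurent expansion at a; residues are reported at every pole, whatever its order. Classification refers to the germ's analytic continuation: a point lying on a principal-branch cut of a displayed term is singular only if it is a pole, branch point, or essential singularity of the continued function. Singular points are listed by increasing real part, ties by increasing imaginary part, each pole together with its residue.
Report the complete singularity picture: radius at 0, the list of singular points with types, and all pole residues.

Radius of convergence at 0: 10/11.
At 10/11: a logarithmic branch point.
At 2: an algebraic (square-root) branch point.

Branch term (14/13)*sqrt(1 - n/(2)): its argument vanishes at n = 2, a square-root branch point, modulus 2.
Branch term (-2)*log(1 - n/(10/11)): its argument vanishes at n = 10/11, a logarithmic branch point, modulus 10/11.
The radius of convergence is the smallest modulus among the singular points: 10/11.
List the singular points by increasing real part (a conjugate pair: the negative imaginary part first).


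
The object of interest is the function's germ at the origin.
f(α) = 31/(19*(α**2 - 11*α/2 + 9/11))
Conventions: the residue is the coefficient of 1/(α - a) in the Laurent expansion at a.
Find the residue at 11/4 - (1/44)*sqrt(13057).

The residue is -(62/22553)*sqrt(13057).

The factor α**2 - 11*α/2 + 9/11 splits as (α - a)(α - a') with a = 11/4 - (1/44)*sqrt(13057), a' = 11/4 + (1/44)*sqrt(13057). At the order-1 pole a set g(α) = (α - a)*f(α) = [31/19] / (α - a').
Simple pole: residue = g(a) at a = 11/4 - (1/44)*sqrt(13057), which is -(62/22553)*sqrt(13057).


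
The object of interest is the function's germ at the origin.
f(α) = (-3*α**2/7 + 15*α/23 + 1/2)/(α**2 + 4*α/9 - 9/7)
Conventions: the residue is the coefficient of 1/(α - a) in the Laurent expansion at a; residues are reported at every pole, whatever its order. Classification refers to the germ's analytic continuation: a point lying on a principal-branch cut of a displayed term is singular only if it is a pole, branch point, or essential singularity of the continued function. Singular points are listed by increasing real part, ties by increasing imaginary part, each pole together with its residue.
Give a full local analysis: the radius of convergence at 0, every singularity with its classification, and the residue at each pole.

Denominator factor (α**2 + 4*α/9 - 9/7): discriminant 3028/567, real irrational roots -2/9 + (1/63)*sqrt(5299) and -2/9 - (1/63)*sqrt(5299); poles of order 1, moduli -2/9 + (1/63)*sqrt(5299) and 2/9 + (1/63)*sqrt(5299).
The radius of convergence is the smallest modulus among the singular points: -2/9 + (1/63)*sqrt(5299).
The factor α**2 + 4*α/9 - 9/7 splits as (α - a)(α - a') with a = -2/9 - (1/63)*sqrt(5299), a' = -2/9 + (1/63)*sqrt(5299). At the order-1 pole a set g(α) = (α - a)*f(α) = [-3*α**2/7 + 15*α/23 + 1/2] / (α - a').
Simple pole: residue = g(a) at a = -2/9 - (1/63)*sqrt(5299), which is 407/966 + (14501/10237668)*sqrt(5299).
The factor α**2 + 4*α/9 - 9/7 splits as (α - a)(α - a') with a = -2/9 + (1/63)*sqrt(5299), a' = -2/9 - (1/63)*sqrt(5299). At the order-1 pole a set g(α) = (α - a)*f(α) = [-3*α**2/7 + 15*α/23 + 1/2] / (α - a').
Simple pole: residue = g(a) at a = -2/9 + (1/63)*sqrt(5299), which is 407/966 - (14501/10237668)*sqrt(5299).
List the singular points by increasing real part (a conjugate pair: the negative imaginary part first).

Radius of convergence at 0: -2/9 + (1/63)*sqrt(5299).
At -2/9 - (1/63)*sqrt(5299): a pole of order 1; residue 407/966 + (14501/10237668)*sqrt(5299).
At -2/9 + (1/63)*sqrt(5299): a pole of order 1; residue 407/966 - (14501/10237668)*sqrt(5299).


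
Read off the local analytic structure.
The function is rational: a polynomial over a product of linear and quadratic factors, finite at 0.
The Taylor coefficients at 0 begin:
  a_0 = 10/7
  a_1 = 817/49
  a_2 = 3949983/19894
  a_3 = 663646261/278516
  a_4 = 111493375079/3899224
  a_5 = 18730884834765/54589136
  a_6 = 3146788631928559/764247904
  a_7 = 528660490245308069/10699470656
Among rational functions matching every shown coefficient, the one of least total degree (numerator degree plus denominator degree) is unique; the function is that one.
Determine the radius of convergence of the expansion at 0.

The radius of convergence is 1/12.

No rational of total degree below 5 reproduces all 8 coefficients; solving the [2/3] Pade equations on them gives f(α) = (23*α**2/29 + 3*α/14 - 5/6)/((α - 1/12)*(α**2 + α/2 + 7)), whose expansion matches every shown term.
Denominator factor (α - 1/12): pole of order 1 at 1/12, modulus 1/12.
Denominator factor (α**2 + α/2 + 7): discriminant -111/4, complex-conjugate roots (-1/4) + ((1/4)*sqrt(111))*i and (-1/4) - ((1/4)*sqrt(111))*i; poles of order 1, moduli sqrt(7) and sqrt(7).
The radius of convergence is the smallest modulus among the singular points: 1/12.


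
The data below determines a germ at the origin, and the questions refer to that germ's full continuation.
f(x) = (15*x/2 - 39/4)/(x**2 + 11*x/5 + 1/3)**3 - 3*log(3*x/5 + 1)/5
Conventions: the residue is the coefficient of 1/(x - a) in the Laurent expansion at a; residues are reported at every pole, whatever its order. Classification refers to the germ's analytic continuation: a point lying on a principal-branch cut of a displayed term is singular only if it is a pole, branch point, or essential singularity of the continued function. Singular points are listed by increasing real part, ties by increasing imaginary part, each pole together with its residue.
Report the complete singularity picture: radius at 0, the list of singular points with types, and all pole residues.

Denominator factor (x**2 + 11*x/5 + 1/3)^3: discriminant 263/75, real irrational roots -11/10 + (1/30)*sqrt(789) and -11/10 - (1/30)*sqrt(789); poles of order 3, moduli 11/10 - (1/30)*sqrt(789) and 11/10 + (1/30)*sqrt(789).
Branch term (-3/5)*log(1 - x/(-5/3)): its argument vanishes at x = -5/3, a logarithmic branch point, modulus 5/3.
The radius of convergence is the smallest modulus among the singular points: 11/10 - (1/30)*sqrt(789).
The branch term is analytic at -11/10 - (1/30)*sqrt(789) and contributes nothing to the residue; only the rational part matters.
The factor x**2 + 11*x/5 + 1/3 splits as (x - a)(x - a') with a = -11/10 - (1/30)*sqrt(789), a' = -11/10 + (1/30)*sqrt(789). At the order-3 pole a set g(x) = (x - a)^3*(rational part) = [15*x/2 - 39/4] / (x - a')^3.
Order-3 pole: residue = g''(a)/2; g''(-11/10 - (1/30)*sqrt(789)) = (6075000/18191447)*sqrt(789), so the residue is (3037500/18191447)*sqrt(789).
The branch term is analytic at -11/10 + (1/30)*sqrt(789) and contributes nothing to the residue; only the rational part matters.
The factor x**2 + 11*x/5 + 1/3 splits as (x - a)(x - a') with a = -11/10 + (1/30)*sqrt(789), a' = -11/10 - (1/30)*sqrt(789). At the order-3 pole a set g(x) = (x - a)^3*(rational part) = [15*x/2 - 39/4] / (x - a')^3.
Order-3 pole: residue = g''(a)/2; g''(-11/10 + (1/30)*sqrt(789)) = -(6075000/18191447)*sqrt(789), so the residue is -(3037500/18191447)*sqrt(789).
List the singular points by increasing real part (a conjugate pair: the negative imaginary part first).

Radius of convergence at 0: 11/10 - (1/30)*sqrt(789).
At -11/10 - (1/30)*sqrt(789): a pole of order 3; residue (3037500/18191447)*sqrt(789).
At -5/3: a logarithmic branch point.
At -11/10 + (1/30)*sqrt(789): a pole of order 3; residue -(3037500/18191447)*sqrt(789).


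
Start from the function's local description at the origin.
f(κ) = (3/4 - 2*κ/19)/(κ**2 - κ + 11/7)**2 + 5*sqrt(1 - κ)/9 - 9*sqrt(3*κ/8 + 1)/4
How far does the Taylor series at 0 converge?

Denominator factor (κ**2 - κ + 11/7)^2: discriminant -37/7, complex-conjugate roots (1/2) + ((1/14)*sqrt(259))*i and (1/2) - ((1/14)*sqrt(259))*i; poles of order 2, moduli (1/7)*sqrt(77) and (1/7)*sqrt(77).
Branch term (5/9)*sqrt(1 - κ/(1)): its argument vanishes at κ = 1, a square-root branch point, modulus 1.
Branch term (-9/4)*sqrt(1 - κ/(-8/3)): its argument vanishes at κ = -8/3, a square-root branch point, modulus 8/3.
The radius of convergence is the smallest modulus among the singular points: 1.

The radius of convergence is 1.


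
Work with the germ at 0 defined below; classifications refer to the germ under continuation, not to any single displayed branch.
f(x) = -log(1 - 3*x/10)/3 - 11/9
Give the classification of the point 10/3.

The term (-1/3)*log(1 - x/(10/3)) has argument 1 - 10/3/(10/3) = 0 at 10/3: a logarithmic (infinitely-sheeted) branch point; the remaining terms are analytic or single-valued there.

The point is a logarithmic branch point.


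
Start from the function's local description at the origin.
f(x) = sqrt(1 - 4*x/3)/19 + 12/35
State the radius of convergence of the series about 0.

Branch term (1/19)*sqrt(1 - x/(3/4)): its argument vanishes at x = 3/4, a square-root branch point, modulus 3/4.
The radius of convergence is the smallest modulus among the singular points: 3/4.

The radius of convergence is 3/4.


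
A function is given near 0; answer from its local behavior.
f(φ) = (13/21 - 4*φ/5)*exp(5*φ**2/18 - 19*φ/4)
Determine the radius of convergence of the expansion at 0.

The radius of convergence is infinite.

The factor exp(5*φ**2/18 - 19*φ/4) is entire and contributes no finite singular point.
The polynomial part has no poles.
No finite singular points: the Taylor series at 0 converges everywhere.


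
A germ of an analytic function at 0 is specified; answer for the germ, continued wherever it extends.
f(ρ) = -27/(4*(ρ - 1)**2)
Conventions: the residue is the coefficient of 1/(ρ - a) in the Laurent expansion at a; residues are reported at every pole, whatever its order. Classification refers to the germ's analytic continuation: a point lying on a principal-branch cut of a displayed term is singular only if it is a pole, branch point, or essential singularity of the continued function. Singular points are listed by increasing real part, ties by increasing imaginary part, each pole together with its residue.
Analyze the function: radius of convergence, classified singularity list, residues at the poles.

Denominator factor (ρ - 1)^2: pole of order 2 at 1, modulus 1.
The radius of convergence is the smallest modulus among the singular points: 1.
At the order-2 pole 1 set g(ρ) = (ρ - (1))^2*f(ρ) = -27/4.
Order-2 pole: residue = g'(a); g'(1) = 0, so the residue is 0.

Radius of convergence at 0: 1.
At 1: a pole of order 2; residue 0.


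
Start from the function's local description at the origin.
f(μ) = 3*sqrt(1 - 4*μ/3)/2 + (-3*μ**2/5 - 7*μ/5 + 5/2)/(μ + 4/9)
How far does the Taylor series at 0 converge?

The radius of convergence is 4/9.

Denominator factor (μ + 4/9): pole of order 1 at -4/9, modulus 4/9.
Branch term (3/2)*sqrt(1 - μ/(3/4)): its argument vanishes at μ = 3/4, a square-root branch point, modulus 3/4.
The radius of convergence is the smallest modulus among the singular points: 4/9.


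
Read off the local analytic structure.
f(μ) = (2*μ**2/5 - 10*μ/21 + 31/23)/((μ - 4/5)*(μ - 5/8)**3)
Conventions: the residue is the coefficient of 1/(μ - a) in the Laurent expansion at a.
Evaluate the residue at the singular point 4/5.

The residue is 37801472/165669.

At the order-1 pole 4/5 set g(μ) = (μ - (4/5))*f(μ) = (2*μ**2/5 - 10*μ/21 + 31/23)/(μ - 5/8)**3.
Simple pole: residue = g(a) at a = 4/5, which is 37801472/165669.


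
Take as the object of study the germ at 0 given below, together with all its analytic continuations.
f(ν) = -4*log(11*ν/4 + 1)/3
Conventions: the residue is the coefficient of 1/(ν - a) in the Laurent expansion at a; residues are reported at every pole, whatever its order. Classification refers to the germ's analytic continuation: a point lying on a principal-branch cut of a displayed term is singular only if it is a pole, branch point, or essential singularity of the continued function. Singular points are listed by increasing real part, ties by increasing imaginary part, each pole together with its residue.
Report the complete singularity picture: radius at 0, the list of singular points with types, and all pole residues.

Radius of convergence at 0: 4/11.
At -4/11: a logarithmic branch point.

Branch term (-4/3)*log(1 - ν/(-4/11)): its argument vanishes at ν = -4/11, a logarithmic branch point, modulus 4/11.
The radius of convergence is the smallest modulus among the singular points: 4/11.


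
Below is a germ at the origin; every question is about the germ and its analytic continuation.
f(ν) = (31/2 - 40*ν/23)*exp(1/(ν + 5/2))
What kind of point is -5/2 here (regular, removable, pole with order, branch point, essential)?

The point is an essential singularity.

The exponent 1/(ν - (-5/2)) has a pole at -5/2, so exp(1/(ν - (-5/2))) takes every nonzero value near it: an essential singularity (not a pole of any order).


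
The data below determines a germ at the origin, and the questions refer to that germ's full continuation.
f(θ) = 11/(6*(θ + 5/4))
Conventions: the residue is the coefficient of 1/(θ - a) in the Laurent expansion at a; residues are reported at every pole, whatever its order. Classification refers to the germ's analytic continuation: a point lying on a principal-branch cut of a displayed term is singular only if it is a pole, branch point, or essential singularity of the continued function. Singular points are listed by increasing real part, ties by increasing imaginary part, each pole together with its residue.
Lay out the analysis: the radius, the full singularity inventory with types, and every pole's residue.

Denominator factor (θ + 5/4): pole of order 1 at -5/4, modulus 5/4.
The radius of convergence is the smallest modulus among the singular points: 5/4.
At the order-1 pole -5/4 set g(θ) = (θ - (-5/4))*f(θ) = 11/6.
Simple pole: residue = g(a) at a = -5/4, which is 11/6.

Radius of convergence at 0: 5/4.
At -5/4: a pole of order 1; residue 11/6.


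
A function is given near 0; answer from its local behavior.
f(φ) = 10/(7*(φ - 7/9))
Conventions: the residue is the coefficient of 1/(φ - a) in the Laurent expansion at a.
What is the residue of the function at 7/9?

The residue is 10/7.

At the order-1 pole 7/9 set g(φ) = (φ - (7/9))*f(φ) = 10/7.
Simple pole: residue = g(a) at a = 7/9, which is 10/7.


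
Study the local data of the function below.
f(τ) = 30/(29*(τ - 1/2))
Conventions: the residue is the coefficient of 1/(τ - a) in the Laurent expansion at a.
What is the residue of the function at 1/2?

The residue is 30/29.

At the order-1 pole 1/2 set g(τ) = (τ - (1/2))*f(τ) = 30/29.
Simple pole: residue = g(a) at a = 1/2, which is 30/29.


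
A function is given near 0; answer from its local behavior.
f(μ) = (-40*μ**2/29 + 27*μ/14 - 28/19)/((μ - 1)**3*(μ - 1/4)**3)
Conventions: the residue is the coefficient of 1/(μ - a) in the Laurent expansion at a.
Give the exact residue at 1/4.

The residue is 217216/11571.

At the order-3 pole 1/4 set g(μ) = (μ - (1/4))^3*f(μ) = (-40*μ**2/29 + 27*μ/14 - 28/19)/(μ - 1)**3.
Order-3 pole: residue = g''(a)/2; g''(1/4) = 434432/11571, so the residue is 217216/11571.


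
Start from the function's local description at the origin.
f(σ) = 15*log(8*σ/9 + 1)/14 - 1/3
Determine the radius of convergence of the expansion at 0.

Branch term (15/14)*log(1 - σ/(-9/8)): its argument vanishes at σ = -9/8, a logarithmic branch point, modulus 9/8.
The radius of convergence is the smallest modulus among the singular points: 9/8.

The radius of convergence is 9/8.


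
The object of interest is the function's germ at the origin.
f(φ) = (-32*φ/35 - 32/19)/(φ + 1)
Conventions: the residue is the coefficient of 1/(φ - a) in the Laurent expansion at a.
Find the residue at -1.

At the order-1 pole -1 set g(φ) = (φ - (-1))*f(φ) = -32*φ/35 - 32/19.
Simple pole: residue = g(a) at a = -1, which is -512/665.

The residue is -512/665.


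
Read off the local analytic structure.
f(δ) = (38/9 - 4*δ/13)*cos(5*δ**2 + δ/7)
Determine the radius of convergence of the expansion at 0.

The radius of convergence is infinite.

The factor cos(5*δ**2 + δ/7) is entire and contributes no finite singular point.
The polynomial part has no poles.
No finite singular points: the Taylor series at 0 converges everywhere.


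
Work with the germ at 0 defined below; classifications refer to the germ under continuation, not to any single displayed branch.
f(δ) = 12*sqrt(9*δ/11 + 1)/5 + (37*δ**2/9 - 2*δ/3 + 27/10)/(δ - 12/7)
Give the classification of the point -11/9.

The term (12/5)*sqrt(1 - δ/(-11/9)) has argument 1 - -11/9/(-11/9) = 0 at -11/9: a square-root (algebraic, two-sheeted) branch point; the remaining terms are analytic or single-valued there.

The point is an algebraic (square-root) branch point.


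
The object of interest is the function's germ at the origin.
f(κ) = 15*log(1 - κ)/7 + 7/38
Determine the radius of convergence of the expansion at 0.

Branch term (15/7)*log(1 - κ/(1)): its argument vanishes at κ = 1, a logarithmic branch point, modulus 1.
The radius of convergence is the smallest modulus among the singular points: 1.

The radius of convergence is 1.


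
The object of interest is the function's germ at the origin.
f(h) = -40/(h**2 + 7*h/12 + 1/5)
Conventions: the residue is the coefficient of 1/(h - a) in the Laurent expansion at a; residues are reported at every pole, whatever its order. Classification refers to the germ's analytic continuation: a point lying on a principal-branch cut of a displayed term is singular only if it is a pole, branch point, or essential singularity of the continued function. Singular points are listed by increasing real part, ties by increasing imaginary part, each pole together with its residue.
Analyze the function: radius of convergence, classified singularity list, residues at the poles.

Radius of convergence at 0: (1/5)*sqrt(5).
At (-7/24) - ((1/120)*sqrt(1655))*i: a pole of order 1; residue -((480/331)*sqrt(1655))*i.
At (-7/24) + ((1/120)*sqrt(1655))*i: a pole of order 1; residue ((480/331)*sqrt(1655))*i.

Denominator factor (h**2 + 7*h/12 + 1/5): discriminant -331/720, complex-conjugate roots (-7/24) + ((1/120)*sqrt(1655))*i and (-7/24) - ((1/120)*sqrt(1655))*i; poles of order 1, moduli (1/5)*sqrt(5) and (1/5)*sqrt(5).
The radius of convergence is the smallest modulus among the singular points: (1/5)*sqrt(5).
The factor h**2 + 7*h/12 + 1/5 splits as (h - a)(h - a') with a = (-7/24) - ((1/120)*sqrt(1655))*i, a' = (-7/24) + ((1/120)*sqrt(1655))*i. At the order-1 pole a set g(h) = (h - a)*f(h) = [-40] / (h - a').
Simple pole: residue = g(a) at a = (-7/24) - ((1/120)*sqrt(1655))*i, which is -((480/331)*sqrt(1655))*i.
The factor h**2 + 7*h/12 + 1/5 splits as (h - a)(h - a') with a = (-7/24) + ((1/120)*sqrt(1655))*i, a' = (-7/24) - ((1/120)*sqrt(1655))*i. At the order-1 pole a set g(h) = (h - a)*f(h) = [-40] / (h - a').
Simple pole: residue = g(a) at a = (-7/24) + ((1/120)*sqrt(1655))*i, which is ((480/331)*sqrt(1655))*i.
List the singular points by increasing real part (a conjugate pair: the negative imaginary part first).


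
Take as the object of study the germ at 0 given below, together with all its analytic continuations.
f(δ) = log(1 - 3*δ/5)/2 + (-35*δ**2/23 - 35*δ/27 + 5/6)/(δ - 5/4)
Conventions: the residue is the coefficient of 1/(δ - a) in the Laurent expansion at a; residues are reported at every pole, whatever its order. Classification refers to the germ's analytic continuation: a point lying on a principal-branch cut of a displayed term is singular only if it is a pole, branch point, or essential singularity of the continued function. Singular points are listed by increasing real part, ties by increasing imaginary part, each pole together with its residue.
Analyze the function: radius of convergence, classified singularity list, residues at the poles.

Denominator factor (δ - 5/4): pole of order 1 at 5/4, modulus 5/4.
Branch term (1/2)*log(1 - δ/(5/3)): its argument vanishes at δ = 5/3, a logarithmic branch point, modulus 5/3.
The radius of convergence is the smallest modulus among the singular points: 5/4.
The branch term is analytic at 5/4 and contributes nothing to the residue; only the rational part matters.
At the order-1 pole 5/4 set g(δ) = (δ - (5/4))*(rational part) = -35*δ**2/23 - 35*δ/27 + 5/6.
Simple pole: residue = g(a) at a = 5/4, which is -31445/9936.
List the singular points by increasing real part (a conjugate pair: the negative imaginary part first).

Radius of convergence at 0: 5/4.
At 5/4: a pole of order 1; residue -31445/9936.
At 5/3: a logarithmic branch point.


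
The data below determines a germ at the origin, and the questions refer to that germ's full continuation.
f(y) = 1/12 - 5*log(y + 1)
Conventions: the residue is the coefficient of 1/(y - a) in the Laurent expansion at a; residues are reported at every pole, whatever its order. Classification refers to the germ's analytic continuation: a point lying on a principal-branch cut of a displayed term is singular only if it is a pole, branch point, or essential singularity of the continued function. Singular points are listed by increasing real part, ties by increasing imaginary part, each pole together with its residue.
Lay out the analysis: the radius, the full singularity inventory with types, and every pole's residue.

Branch term (-5)*log(1 - y/(-1)): its argument vanishes at y = -1, a logarithmic branch point, modulus 1.
The radius of convergence is the smallest modulus among the singular points: 1.

Radius of convergence at 0: 1.
At -1: a logarithmic branch point.


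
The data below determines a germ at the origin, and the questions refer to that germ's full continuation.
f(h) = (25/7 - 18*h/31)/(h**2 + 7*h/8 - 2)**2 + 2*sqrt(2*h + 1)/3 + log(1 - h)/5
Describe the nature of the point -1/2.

The point is an algebraic (square-root) branch point.

The term (2/3)*sqrt(1 - h/(-1/2)) has argument 1 - -1/2/(-1/2) = 0 at -1/2: a square-root (algebraic, two-sheeted) branch point; the remaining terms are analytic or single-valued there.


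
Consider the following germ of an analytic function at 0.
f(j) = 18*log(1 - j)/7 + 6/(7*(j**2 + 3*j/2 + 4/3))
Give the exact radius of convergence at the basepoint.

Denominator factor (j**2 + 3*j/2 + 4/3): discriminant -37/12, complex-conjugate roots (-3/4) + ((1/12)*sqrt(111))*i and (-3/4) - ((1/12)*sqrt(111))*i; poles of order 1, moduli (2/3)*sqrt(3) and (2/3)*sqrt(3).
Branch term (18/7)*log(1 - j/(1)): its argument vanishes at j = 1, a logarithmic branch point, modulus 1.
The radius of convergence is the smallest modulus among the singular points: 1.

The radius of convergence is 1.


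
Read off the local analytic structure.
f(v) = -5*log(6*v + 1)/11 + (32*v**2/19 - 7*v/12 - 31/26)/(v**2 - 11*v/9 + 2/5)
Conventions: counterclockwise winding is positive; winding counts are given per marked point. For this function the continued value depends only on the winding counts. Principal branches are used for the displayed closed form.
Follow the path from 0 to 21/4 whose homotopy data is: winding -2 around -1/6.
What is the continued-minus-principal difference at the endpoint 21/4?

Continued minus principal equals (20/11)*pi*i.

The rational part is single-valued and drops out of the difference; each branch term changes only by its own monodromy.
(-5/11)*log(1 - v/(-1/6)): each positive loop around -1/6 adds 2*pi*i to the log, so winding -2 contributes (-5/11)*(-2)*2*pi*i = (20/11)*pi*i.
Summing the contributions at v = 21/4 gives (20/11)*pi*i.


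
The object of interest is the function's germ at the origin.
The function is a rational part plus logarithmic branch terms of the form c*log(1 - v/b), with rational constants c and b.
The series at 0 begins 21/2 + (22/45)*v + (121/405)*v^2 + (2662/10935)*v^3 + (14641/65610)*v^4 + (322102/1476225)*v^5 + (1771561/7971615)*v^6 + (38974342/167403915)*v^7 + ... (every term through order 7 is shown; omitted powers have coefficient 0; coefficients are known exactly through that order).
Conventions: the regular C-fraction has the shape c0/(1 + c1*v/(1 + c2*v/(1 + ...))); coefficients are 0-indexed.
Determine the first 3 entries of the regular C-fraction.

The regular C-fraction coefficients are [21/2, -44/945, -1067/1890].

Taylor coefficients (read off): a_0 = 21/2, a_1 = 22/45, a_2 = 121/405.
c0 = a_0 = 21/2. Peel one level at a time: if S = 1 + c*v/S' with S'(0) = 1, then c is the v-coefficient of S and S' = c*v/(S - 1).
S_1 = c0/f = 1 + (-44/945)*v + (-23474/893025)*v^2 + ...; c1 = -44/945.
S_2 = c1*v/(S_1 - 1) = 1 + (-1067/1890)*v + ...; c2 = -1067/1890.


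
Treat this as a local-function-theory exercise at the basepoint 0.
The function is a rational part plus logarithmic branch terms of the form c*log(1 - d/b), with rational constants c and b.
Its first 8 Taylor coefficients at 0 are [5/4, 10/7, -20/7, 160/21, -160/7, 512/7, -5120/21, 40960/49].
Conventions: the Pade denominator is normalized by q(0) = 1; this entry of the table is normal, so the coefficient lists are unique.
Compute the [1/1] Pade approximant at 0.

The Pade approximant has numerator coefficients [5/4, 55/14]; denominator coefficients [1, 2].

Taylor coefficients needed (read off): a_0 = 5/4, a_1 = 10/7, a_2 = -20/7.
Write the denominator as Q(d) = 1 + q1*d. Requiring Q*f - P = O(d^3) with deg P <= 1 kills the coefficients of d^2..d^2 in Q*f:
  d^2: a_2 + q1*a_1 = 0, i.e. -20/7 + (10/7)*q1 = 0.
Solving this linear system: q1 = 2.
The numerator is Q*f truncated at degree 1: P0 = a_0 = 5/4; P1 = a_1 + q1*a_0 = 55/14.


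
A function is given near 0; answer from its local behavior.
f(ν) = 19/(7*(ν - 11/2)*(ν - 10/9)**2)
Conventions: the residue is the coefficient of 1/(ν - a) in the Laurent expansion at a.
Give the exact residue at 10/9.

At the order-2 pole 10/9 set g(ν) = (ν - (10/9))^2*f(ν) = 19/(7*(ν - 11/2)).
Order-2 pole: residue = g'(a); g'(10/9) = -6156/43687, so the residue is -6156/43687.

The residue is -6156/43687.


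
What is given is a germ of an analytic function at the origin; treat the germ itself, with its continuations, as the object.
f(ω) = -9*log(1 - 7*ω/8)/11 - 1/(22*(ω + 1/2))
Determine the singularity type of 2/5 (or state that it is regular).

Denominator factors: ω + 1/2 = 9/10 at ω = 2/5 — none vanishes.
Branch term log(1 - ω/(8/7)): argument at 2/5 is 13/20, nonzero, so 2/5 is not its branch point (a point on a principal cut is still regular for the continued germ).
So the germ continues analytically to 2/5.

The point is a regular point.


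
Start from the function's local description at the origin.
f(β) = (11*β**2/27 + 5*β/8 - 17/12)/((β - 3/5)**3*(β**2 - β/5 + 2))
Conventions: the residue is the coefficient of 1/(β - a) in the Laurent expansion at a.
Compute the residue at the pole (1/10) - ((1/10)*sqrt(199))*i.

The residue is (-2223775/75866112) - ((267411275/15097356288)*sqrt(199))*i.

The factor β**2 - β/5 + 2 splits as (β - a)(β - a') with a = (1/10) - ((1/10)*sqrt(199))*i, a' = (1/10) + ((1/10)*sqrt(199))*i. At the order-1 pole a set g(β) = (β - a)*f(β) = [(11*β**2/27 + 5*β/8 - 17/12)/(β - 3/5)**3] / (β - a').
Simple pole: residue = g(a) at a = (1/10) - ((1/10)*sqrt(199))*i, which is (-2223775/75866112) - ((267411275/15097356288)*sqrt(199))*i.


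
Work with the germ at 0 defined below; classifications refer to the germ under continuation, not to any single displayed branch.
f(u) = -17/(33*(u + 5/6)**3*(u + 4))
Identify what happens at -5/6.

The point is a pole of order 3.

The denominator factor u + 5/6 vanishes at -5/6 and appears to the power 3; the numerator there equals -17/33, nonzero, and no other factor vanishes.
Hence a pole whose order is the multiplicity, 3.


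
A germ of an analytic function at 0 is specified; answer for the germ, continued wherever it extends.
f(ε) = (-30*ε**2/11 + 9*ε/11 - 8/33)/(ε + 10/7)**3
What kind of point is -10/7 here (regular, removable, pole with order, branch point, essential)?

The denominator factor ε + 10/7 vanishes at -10/7 and appears to the power 3; the numerator there equals -11282/1617, nonzero, and no other factor vanishes.
Hence a pole whose order is the multiplicity, 3.

The point is a pole of order 3.


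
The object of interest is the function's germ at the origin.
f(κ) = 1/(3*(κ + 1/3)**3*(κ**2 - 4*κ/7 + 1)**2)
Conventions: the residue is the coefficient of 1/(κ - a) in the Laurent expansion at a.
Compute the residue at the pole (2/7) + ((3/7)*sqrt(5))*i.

The residue is (-654885/5651522) + ((278267717/3390913200)*sqrt(5))*i.

The factor κ**2 - 4*κ/7 + 1 splits as (κ - a)(κ - a') with a = (2/7) + ((3/7)*sqrt(5))*i, a' = (2/7) - ((3/7)*sqrt(5))*i. At the order-2 pole a set g(κ) = (κ - a)^2*f(κ) = [1/(3*(κ + 1/3)**3)] / (κ - a')^2.
Order-2 pole: residue = g'(a); g'((2/7) + ((3/7)*sqrt(5))*i) = (-654885/5651522) + ((278267717/3390913200)*sqrt(5))*i, so the residue is (-654885/5651522) + ((278267717/3390913200)*sqrt(5))*i.


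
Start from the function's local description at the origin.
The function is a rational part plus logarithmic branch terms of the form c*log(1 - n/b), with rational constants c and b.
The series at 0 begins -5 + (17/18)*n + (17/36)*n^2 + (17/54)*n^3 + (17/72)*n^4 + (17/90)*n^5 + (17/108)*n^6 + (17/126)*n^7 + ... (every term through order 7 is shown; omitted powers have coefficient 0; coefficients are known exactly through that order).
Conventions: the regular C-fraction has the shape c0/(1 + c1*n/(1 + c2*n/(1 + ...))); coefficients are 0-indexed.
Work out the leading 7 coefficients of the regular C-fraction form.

Taylor coefficients (read off): a_0 = -5, a_1 = 17/18, a_2 = 17/36, a_3 = 17/54, a_4 = 17/72, a_5 = 17/90, a_6 = 17/108.
c0 = a_0 = -5. Peel one level at a time: if S = 1 + c*n/S' with S'(0) = 1, then c is the n-coefficient of S and S' = c*n/(S - 1).
S_1 = c0/f = 1 + (17/90)*n + (527/4050)*n^2 + ...; c1 = 17/90.
S_2 = c1*n/(S_1 - 1) = 1 + (-31/45)*n + (-1/12)*n^2 + ...; c2 = -31/45.
S_3 = c2*n/(S_2 - 1) = 1 + (-15/124)*n + (-705/15376)*n^2 + ...; c3 = -15/124.
S_4 = c3*n/(S_3 - 1) = 1 + (-47/124)*n + (-1/15)*n^2 + ...; c4 = -47/124.
S_5 = c4*n/(S_4 - 1) = 1 + (-124/705)*n + (-28334/497025)*n^2 + ...; c5 = -124/705.
S_6 = c5*n/(S_5 - 1) = 1 + (-457/1410)*n + ...; c6 = -457/1410.

The regular C-fraction coefficients are [-5, 17/90, -31/45, -15/124, -47/124, -124/705, -457/1410].


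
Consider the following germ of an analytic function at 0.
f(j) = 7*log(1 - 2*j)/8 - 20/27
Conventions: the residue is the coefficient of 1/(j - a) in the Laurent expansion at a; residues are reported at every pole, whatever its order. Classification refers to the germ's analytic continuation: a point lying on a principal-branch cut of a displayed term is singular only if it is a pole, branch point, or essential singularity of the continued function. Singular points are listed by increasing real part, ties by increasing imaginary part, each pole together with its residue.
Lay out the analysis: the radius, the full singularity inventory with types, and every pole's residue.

Radius of convergence at 0: 1/2.
At 1/2: a logarithmic branch point.

Branch term (7/8)*log(1 - j/(1/2)): its argument vanishes at j = 1/2, a logarithmic branch point, modulus 1/2.
The radius of convergence is the smallest modulus among the singular points: 1/2.


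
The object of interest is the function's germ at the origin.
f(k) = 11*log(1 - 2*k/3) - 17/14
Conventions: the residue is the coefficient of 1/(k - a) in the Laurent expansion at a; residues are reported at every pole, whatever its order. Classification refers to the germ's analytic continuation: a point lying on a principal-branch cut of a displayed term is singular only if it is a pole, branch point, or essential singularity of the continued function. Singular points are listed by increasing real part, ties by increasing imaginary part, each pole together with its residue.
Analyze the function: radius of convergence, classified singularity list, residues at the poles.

Radius of convergence at 0: 3/2.
At 3/2: a logarithmic branch point.

Branch term (11)*log(1 - k/(3/2)): its argument vanishes at k = 3/2, a logarithmic branch point, modulus 3/2.
The radius of convergence is the smallest modulus among the singular points: 3/2.


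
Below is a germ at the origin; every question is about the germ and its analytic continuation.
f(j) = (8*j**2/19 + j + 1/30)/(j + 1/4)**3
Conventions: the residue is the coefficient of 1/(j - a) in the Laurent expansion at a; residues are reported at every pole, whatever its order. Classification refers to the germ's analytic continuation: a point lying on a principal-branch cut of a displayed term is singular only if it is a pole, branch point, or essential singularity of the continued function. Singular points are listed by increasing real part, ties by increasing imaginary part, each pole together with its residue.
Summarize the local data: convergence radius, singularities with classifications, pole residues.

Denominator factor (j + 1/4)^3: pole of order 3 at -1/4, modulus 1/4.
The radius of convergence is the smallest modulus among the singular points: 1/4.
At the order-3 pole -1/4 set g(j) = (j - (-1/4))^3*f(j) = 8*j**2/19 + j + 1/30.
Order-3 pole: residue = g''(a)/2; g''(-1/4) = 16/19, so the residue is 8/19.

Radius of convergence at 0: 1/4.
At -1/4: a pole of order 3; residue 8/19.


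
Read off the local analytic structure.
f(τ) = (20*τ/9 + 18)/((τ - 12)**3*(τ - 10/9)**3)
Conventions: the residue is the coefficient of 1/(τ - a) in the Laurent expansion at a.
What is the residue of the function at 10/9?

At the order-3 pole 10/9 set g(τ) = (τ - (10/9))^3*f(τ) = (20*τ/9 + 18)/(τ - 12)**3.
Order-3 pole: residue = g''(a)/2; g''(10/9) = -2884653/1129900996, so the residue is -2884653/2259801992.

The residue is -2884653/2259801992.


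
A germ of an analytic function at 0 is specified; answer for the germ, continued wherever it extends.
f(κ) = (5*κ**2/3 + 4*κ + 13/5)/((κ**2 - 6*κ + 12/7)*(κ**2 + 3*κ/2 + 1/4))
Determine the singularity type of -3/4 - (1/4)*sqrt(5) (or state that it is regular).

The point is a pole of order 1.

The denominator factor κ**2 + 3*κ/2 + 1/4 vanishes at -3/4 - (1/4)*sqrt(5) and appears to the power 1; the numerator there equals 127/120 - (3/8)*sqrt(5), nonzero, and no other factor vanishes.
Hence a pole whose order is the multiplicity, 1.


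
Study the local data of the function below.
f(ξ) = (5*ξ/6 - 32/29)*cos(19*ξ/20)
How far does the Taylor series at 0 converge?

The factor cos(19*ξ/20) is entire and contributes no finite singular point.
The polynomial part has no poles.
No finite singular points: the Taylor series at 0 converges everywhere.

The radius of convergence is infinite.


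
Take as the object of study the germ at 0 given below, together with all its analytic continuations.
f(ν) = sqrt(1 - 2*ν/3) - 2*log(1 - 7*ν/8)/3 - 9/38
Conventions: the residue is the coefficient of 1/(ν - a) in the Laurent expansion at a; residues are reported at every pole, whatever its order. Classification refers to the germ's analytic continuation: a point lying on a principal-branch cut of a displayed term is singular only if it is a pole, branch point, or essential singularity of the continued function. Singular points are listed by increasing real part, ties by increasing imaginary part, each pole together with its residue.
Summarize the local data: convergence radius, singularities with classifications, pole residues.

Branch term (-2/3)*log(1 - ν/(8/7)): its argument vanishes at ν = 8/7, a logarithmic branch point, modulus 8/7.
Branch term (1)*sqrt(1 - ν/(3/2)): its argument vanishes at ν = 3/2, a square-root branch point, modulus 3/2.
The radius of convergence is the smallest modulus among the singular points: 8/7.
List the singular points by increasing real part (a conjugate pair: the negative imaginary part first).

Radius of convergence at 0: 8/7.
At 8/7: a logarithmic branch point.
At 3/2: an algebraic (square-root) branch point.


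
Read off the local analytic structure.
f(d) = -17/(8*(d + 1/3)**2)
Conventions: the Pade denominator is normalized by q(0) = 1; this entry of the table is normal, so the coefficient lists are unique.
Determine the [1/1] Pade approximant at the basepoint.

Taylor coefficients needed (expand at 0): a_0 = -153/8, a_1 = 459/4, a_2 = -4131/8.
Write the denominator as Q(d) = 1 + q1*d. Requiring Q*f - P = O(d^3) with deg P <= 1 kills the coefficients of d^2..d^2 in Q*f:
  d^2: a_2 + q1*a_1 = 0, i.e. -4131/8 + (459/4)*q1 = 0.
Solving this linear system: q1 = 9/2.
The numerator is Q*f truncated at degree 1: P0 = a_0 = -153/8; P1 = a_1 + q1*a_0 = 459/16.

The Pade approximant has numerator coefficients [-153/8, 459/16]; denominator coefficients [1, 9/2].


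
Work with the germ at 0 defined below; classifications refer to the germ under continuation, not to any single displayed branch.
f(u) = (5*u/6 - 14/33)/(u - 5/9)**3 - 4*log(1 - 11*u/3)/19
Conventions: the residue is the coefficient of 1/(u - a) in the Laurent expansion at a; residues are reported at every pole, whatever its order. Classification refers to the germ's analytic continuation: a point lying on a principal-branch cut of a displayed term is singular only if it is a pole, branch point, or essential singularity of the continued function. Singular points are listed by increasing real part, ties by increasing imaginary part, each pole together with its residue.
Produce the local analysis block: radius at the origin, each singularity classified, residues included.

Radius of convergence at 0: 3/11.
At 3/11: a logarithmic branch point.
At 5/9: a pole of order 3; residue 0.

Denominator factor (u - 5/9)^3: pole of order 3 at 5/9, modulus 5/9.
Branch term (-4/19)*log(1 - u/(3/11)): its argument vanishes at u = 3/11, a logarithmic branch point, modulus 3/11.
The radius of convergence is the smallest modulus among the singular points: 3/11.
The branch term is analytic at 5/9 and contributes nothing to the residue; only the rational part matters.
At the order-3 pole 5/9 set g(u) = (u - (5/9))^3*(rational part) = 5*u/6 - 14/33.
Order-3 pole: residue = g''(a)/2; g''(5/9) = 0, so the residue is 0.
List the singular points by increasing real part (a conjugate pair: the negative imaginary part first).
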